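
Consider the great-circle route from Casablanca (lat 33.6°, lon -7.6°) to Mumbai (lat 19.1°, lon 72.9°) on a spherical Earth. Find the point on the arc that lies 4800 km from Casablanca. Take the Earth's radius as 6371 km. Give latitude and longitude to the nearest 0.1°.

≈ lat 31.0°, lon 43.9°

From cos δ = sin φ₁ sin φ₂ + cos φ₁ cos φ₂ cos Δλ, the central angle is δ ≈ 1.255 rad (71.9°). The total great-circle distance is δ·R ≈ 1.255 × 6371 ≈ 7993 km, so the target fraction is f = 4800/7993 ≈ 0.601.
Interpolate at f ≈ 0.601 with slerp weights a = sin((1−f)δ)/sin δ ≈ 0.506, b = sin(fδ)/sin δ ≈ 0.720.
p = a·p₁ + b·p₂ ≈ (0.617, 0.594, 0.515); φ = arcsin(p_z) ≈ 31.02°, λ = atan2(p_y, p_x) ≈ 43.92°.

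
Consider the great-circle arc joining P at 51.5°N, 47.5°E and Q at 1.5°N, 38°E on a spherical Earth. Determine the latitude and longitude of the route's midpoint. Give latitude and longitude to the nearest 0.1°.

≈ 26.6°N, 41.6°E

The haversine formula gives a central angle δ ≈ 0.884 rad (50.6°) between the endpoints.
Interpolate at f = 1/2 with slerp weights a = sin((1−f)δ)/sin δ ≈ 0.553, b = sin(fδ)/sin δ ≈ 0.553.
p = a·p₁ + b·p₂ ≈ (0.668, 0.594, 0.447); φ = arcsin(p_z) ≈ 26.57°, λ = atan2(p_y, p_x) ≈ 41.64°.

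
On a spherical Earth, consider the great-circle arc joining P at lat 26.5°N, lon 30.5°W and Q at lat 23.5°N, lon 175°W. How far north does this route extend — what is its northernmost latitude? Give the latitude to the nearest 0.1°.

The great circle lies in the plane with unit normal n̂ = (p₁ × p₂)/|p₁ × p₂|.
Here n̂_z ≈ -0.547; the vertex latitude is φ_max = arccos|n̂_z| ≈ 56.9°.
Check via Clairaut: cos φ_max = |cos φ₁| · sin C = cos(26.5°)·sin(37.7°) ≈ 0.547, again giving ≈ 56.9°.

≈ 56.9°N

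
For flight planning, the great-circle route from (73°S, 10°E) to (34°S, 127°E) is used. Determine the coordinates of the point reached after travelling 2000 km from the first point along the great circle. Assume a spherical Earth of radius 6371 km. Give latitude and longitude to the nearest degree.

Write both endpoints as unit vectors p₁, p₂ with components (cos φ cos λ, cos φ sin λ, sin φ).
The central angle between the endpoints is δ = arccos(p₁·p₂) ≈ 1.132 rad (64.9°). The total great-circle distance is δ·R ≈ 1.132 × 6371 ≈ 7213 km, so the target fraction is f = 2000/7213 ≈ 0.277.
Interpolate at f ≈ 0.277 with slerp weights a = sin((1−f)δ)/sin δ ≈ 0.806, b = sin(fδ)/sin δ ≈ 0.341.
p = a·p₁ + b·p₂ ≈ (0.062, 0.267, -0.962); φ = arcsin(p_z) ≈ -74.11°, λ = atan2(p_y, p_x) ≈ 76.92°.

≈ (74°S, 77°E)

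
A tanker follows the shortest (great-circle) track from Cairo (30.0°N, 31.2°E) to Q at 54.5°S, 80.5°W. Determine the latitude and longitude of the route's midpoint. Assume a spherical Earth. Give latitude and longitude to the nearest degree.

The haversine formula gives a central angle δ ≈ 2.206 rad (126.4°) between the endpoints.
Interpolate at f = 1/2 with slerp weights a = sin((1−f)δ)/sin δ ≈ 1.108, b = sin(fδ)/sin δ ≈ 1.108.
p = a·p₁ + b·p₂ ≈ (0.927, -0.138, -0.348); φ = arcsin(p_z) ≈ -20.37°, λ = atan2(p_y, p_x) ≈ -8.44°.

≈ 20°S, 8°W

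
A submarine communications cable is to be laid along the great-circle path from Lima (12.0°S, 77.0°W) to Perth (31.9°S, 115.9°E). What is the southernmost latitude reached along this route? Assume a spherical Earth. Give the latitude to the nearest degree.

The great circle lies in the plane with unit normal n̂ = (p₁ × p₂)/|p₁ × p₂|.
Here n̂_z ≈ -0.259; the vertex latitude is φ_max = arccos|n̂_z| ≈ 75.0°.
Check via Clairaut: cos φ_max = |cos φ₁| · sin C = cos(12.0°)·sin(164.6°) ≈ 0.259, again giving ≈ 75.0°.

≈ 75°S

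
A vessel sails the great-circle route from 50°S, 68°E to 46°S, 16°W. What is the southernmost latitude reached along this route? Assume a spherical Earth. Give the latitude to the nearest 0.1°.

≈ 56.4°S

The great circle lies in the plane with unit normal n̂ = (p₁ × p₂)/|p₁ × p₂|.
Here n̂_z ≈ -0.554; the vertex latitude is φ_max = arccos|n̂_z| ≈ 56.4°.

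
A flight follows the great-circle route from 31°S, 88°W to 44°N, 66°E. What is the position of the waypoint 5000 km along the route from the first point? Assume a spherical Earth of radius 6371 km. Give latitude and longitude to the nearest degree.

≈ 1°N, 55°W

From cos δ = sin φ₁ sin φ₂ + cos φ₁ cos φ₂ cos Δλ, the central angle is δ ≈ 2.719 rad (155.8°). The total great-circle distance is δ·R ≈ 2.719 × 6371 ≈ 17322 km, so the target fraction is f = 5000/17322 ≈ 0.289.
Interpolate at f ≈ 0.289 with slerp weights a = sin((1−f)δ)/sin δ ≈ 2.278, b = sin(fδ)/sin δ ≈ 1.723.
p = a·p₁ + b·p₂ ≈ (0.572, -0.820, 0.023); φ = arcsin(p_z) ≈ 1.32°, λ = atan2(p_y, p_x) ≈ -55.09°.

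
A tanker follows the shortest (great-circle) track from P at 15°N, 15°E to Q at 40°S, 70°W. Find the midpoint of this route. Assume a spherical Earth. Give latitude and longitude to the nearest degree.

≈ 17°S, 21°W

Convert each endpoint to a unit vector on the sphere (x = cos φ cos λ, y = cos φ sin λ, z = sin φ).
The central angle between the endpoints is δ = arccos(p₁·p₂) ≈ 1.673 rad (95.8°).
Interpolate at f = 1/2 with slerp weights a = sin((1−f)δ)/sin δ ≈ 0.746, b = sin(fδ)/sin δ ≈ 0.746.
p = a·p₁ + b·p₂ ≈ (0.892, -0.351, -0.286); φ = arcsin(p_z) ≈ -16.65°, λ = atan2(p_y, p_x) ≈ -21.46°.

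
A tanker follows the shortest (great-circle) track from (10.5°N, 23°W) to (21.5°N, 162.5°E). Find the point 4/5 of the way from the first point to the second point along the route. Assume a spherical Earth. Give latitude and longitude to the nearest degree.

Convert each endpoint to a unit vector on the sphere (x = cos φ cos λ, y = cos φ sin λ, z = sin φ).
The central angle between the endpoints is δ = arccos(p₁·p₂) ≈ 2.575 rad (147.5°).
Interpolate at f = 4/5 with slerp weights a = sin((1−f)δ)/sin δ ≈ 0.918, b = sin(fδ)/sin δ ≈ 1.645.
p = a·p₁ + b·p₂ ≈ (-0.629, 0.108, 0.770); φ = arcsin(p_z) ≈ 50.37°, λ = atan2(p_y, p_x) ≈ 170.29°.

≈ (50°N, 170°E)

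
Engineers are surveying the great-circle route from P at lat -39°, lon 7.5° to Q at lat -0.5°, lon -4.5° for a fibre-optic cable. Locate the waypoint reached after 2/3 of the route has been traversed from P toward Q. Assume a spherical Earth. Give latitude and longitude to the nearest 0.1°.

Write both endpoints as unit vectors p₁, p₂ with components (cos φ cos λ, cos φ sin λ, sin φ).
The central angle between the endpoints is δ = arccos(p₁·p₂) ≈ 0.699 rad (40.0°).
Interpolate at f = 2/3 with slerp weights a = sin((1−f)δ)/sin δ ≈ 0.359, b = sin(fδ)/sin δ ≈ 0.698.
p = a·p₁ + b·p₂ ≈ (0.973, -0.018, -0.232); φ = arcsin(p_z) ≈ -13.41°, λ = atan2(p_y, p_x) ≈ -1.08°.

≈ lat -13.4°, lon -1.1°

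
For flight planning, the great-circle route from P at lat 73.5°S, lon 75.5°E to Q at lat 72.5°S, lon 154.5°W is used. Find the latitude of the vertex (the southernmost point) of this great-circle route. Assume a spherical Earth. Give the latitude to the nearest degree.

≈ 83°S

The great circle lies in the plane with unit normal n̂ = (p₁ × p₂)/|p₁ × p₂|.
Here n̂_z ≈ +0.128; the vertex latitude is φ_max = arccos|n̂_z| ≈ 82.6°.
Check via Clairaut: cos φ_max = |cos φ₁| · sin C = cos(73.5°)·sin(153.2°) ≈ 0.128, again giving ≈ 82.6°.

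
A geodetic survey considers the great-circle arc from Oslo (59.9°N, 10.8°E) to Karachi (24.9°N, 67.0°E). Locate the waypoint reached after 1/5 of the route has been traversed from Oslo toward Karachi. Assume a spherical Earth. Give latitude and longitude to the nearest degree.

≈ 56°N, 29°E

The haversine formula gives a central angle δ ≈ 0.905 rad (51.9°) between the endpoints.
Interpolate at f = 1/5 with slerp weights a = sin((1−f)δ)/sin δ ≈ 0.842, b = sin(fδ)/sin δ ≈ 0.229.
p = a·p₁ + b·p₂ ≈ (0.496, 0.270, 0.825); φ = arcsin(p_z) ≈ 55.60°, λ = atan2(p_y, p_x) ≈ 28.58°.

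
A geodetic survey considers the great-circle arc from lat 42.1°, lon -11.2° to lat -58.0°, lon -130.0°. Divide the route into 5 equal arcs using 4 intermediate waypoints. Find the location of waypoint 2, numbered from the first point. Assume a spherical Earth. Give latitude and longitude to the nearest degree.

≈ lat -3°, lon -47°

The haversine formula gives a central angle δ ≈ 2.431 rad (139.3°) between the endpoints.
Interpolate at f = 2/5 with slerp weights a = sin((1−f)δ)/sin δ ≈ 1.523, b = sin(fδ)/sin δ ≈ 1.267.
p = a·p₁ + b·p₂ ≈ (0.677, -0.734, -0.053); φ = arcsin(p_z) ≈ -3.03°, λ = atan2(p_y, p_x) ≈ -47.29°.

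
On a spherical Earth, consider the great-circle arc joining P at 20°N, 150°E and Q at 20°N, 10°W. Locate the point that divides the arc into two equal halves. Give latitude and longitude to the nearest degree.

≈ 64°N, 70°E

Write both endpoints as unit vectors p₁, p₂ with components (cos φ cos λ, cos φ sin λ, sin φ).
The central angle between the endpoints is δ = arccos(p₁·p₂) ≈ 2.364 rad (135.5°).
Interpolate at f = 1/2 with slerp weights a = sin((1−f)δ)/sin δ ≈ 1.319, b = sin(fδ)/sin δ ≈ 1.319.
p = a·p₁ + b·p₂ ≈ (0.147, 0.405, 0.903); φ = arcsin(p_z) ≈ 64.49°, λ = atan2(p_y, p_x) ≈ 70.00°.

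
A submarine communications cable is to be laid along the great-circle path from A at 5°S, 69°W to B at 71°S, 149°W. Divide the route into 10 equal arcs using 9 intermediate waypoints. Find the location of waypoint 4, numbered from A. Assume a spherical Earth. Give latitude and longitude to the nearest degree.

Convert each endpoint to a unit vector on the sphere (x = cos φ cos λ, y = cos φ sin λ, z = sin φ).
The central angle between the endpoints is δ = arccos(p₁·p₂) ≈ 1.432 rad (82.0°).
Interpolate at f = 4/10 with slerp weights a = sin((1−f)δ)/sin δ ≈ 0.765, b = sin(fδ)/sin δ ≈ 0.547.
p = a·p₁ + b·p₂ ≈ (0.120, -0.803, -0.584); φ = arcsin(p_z) ≈ -35.73°, λ = atan2(p_y, p_x) ≈ -81.48°.

≈ 36°S, 81°W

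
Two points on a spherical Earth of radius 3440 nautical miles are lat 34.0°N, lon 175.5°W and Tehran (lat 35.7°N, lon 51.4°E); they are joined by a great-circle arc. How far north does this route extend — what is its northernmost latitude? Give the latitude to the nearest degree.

The great circle lies in the plane with unit normal n̂ = (p₁ × p₂)/|p₁ × p₂|.
Here n̂_z ≈ -0.496; the vertex latitude is φ_max = arccos|n̂_z| ≈ 60.3°.

≈ 60°N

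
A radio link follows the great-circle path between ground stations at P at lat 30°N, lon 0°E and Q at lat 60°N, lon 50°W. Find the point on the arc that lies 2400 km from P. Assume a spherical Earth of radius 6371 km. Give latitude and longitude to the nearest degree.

≈ lat 47°N, lon 17°W

Write both endpoints as unit vectors p₁, p₂ with components (cos φ cos λ, cos φ sin λ, sin φ).
The central angle between the endpoints is δ = arccos(p₁·p₂) ≈ 0.779 rad (44.7°). The total great-circle distance is δ·R ≈ 0.779 × 6371 ≈ 4965 km, so the target fraction is f = 2400/4965 ≈ 0.483.
Interpolate at f ≈ 0.483 with slerp weights a = sin((1−f)δ)/sin δ ≈ 0.558, b = sin(fδ)/sin δ ≈ 0.523.
p = a·p₁ + b·p₂ ≈ (0.651, -0.200, 0.732); φ = arcsin(p_z) ≈ 47.06°, λ = atan2(p_y, p_x) ≈ -17.11°.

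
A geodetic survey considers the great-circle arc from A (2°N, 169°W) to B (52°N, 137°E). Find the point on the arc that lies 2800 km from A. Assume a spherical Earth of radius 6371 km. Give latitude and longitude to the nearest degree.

From cos δ = sin φ₁ sin φ₂ + cos φ₁ cos φ₂ cos Δλ, the central angle is δ ≈ 1.171 rad (67.1°). The total great-circle distance is δ·R ≈ 1.171 × 6371 ≈ 7461 km, so the target fraction is f = 2800/7461 ≈ 0.375.
Interpolate at f ≈ 0.375 with slerp weights a = sin((1−f)δ)/sin δ ≈ 0.725, b = sin(fδ)/sin δ ≈ 0.462.
p = a·p₁ + b·p₂ ≈ (-0.919, 0.056, 0.389); φ = arcsin(p_z) ≈ 22.91°, λ = atan2(p_y, p_x) ≈ 176.54°.

≈ (23°N, 177°E)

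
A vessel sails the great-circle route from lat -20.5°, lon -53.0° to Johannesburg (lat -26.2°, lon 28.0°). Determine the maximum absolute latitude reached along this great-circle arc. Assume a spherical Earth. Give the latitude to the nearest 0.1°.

The great circle lies in the plane with unit normal n̂ = (p₁ × p₂)/|p₁ × p₂|.
Here n̂_z ≈ +0.866; the vertex latitude is φ_max = arccos|n̂_z| ≈ 30.0°.

≈ -30.0°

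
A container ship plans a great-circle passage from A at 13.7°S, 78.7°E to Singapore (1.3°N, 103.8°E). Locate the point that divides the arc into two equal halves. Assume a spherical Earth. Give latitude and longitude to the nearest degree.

≈ 6°S, 91°E

The haversine formula gives a central angle δ ≈ 0.507 rad (29.0°) between the endpoints.
Interpolate at f = 1/2 with slerp weights a = sin((1−f)δ)/sin δ ≈ 0.517, b = sin(fδ)/sin δ ≈ 0.517.
p = a·p₁ + b·p₂ ≈ (-0.025, 0.994, -0.111); φ = arcsin(p_z) ≈ -6.35°, λ = atan2(p_y, p_x) ≈ 91.43°.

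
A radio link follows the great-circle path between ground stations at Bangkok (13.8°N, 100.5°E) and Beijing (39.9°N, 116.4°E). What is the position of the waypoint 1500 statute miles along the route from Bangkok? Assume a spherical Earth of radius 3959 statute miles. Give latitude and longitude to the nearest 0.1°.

≈ (33.1°N, 111.3°E)

From cos δ = sin φ₁ sin φ₂ + cos φ₁ cos φ₂ cos Δλ, the central angle is δ ≈ 0.517 rad (29.6°). The total great-circle distance is δ·R ≈ 0.517 × 3959 ≈ 2045 mi, so the target fraction is f = 1500/2045 ≈ 0.733.
Interpolate at f ≈ 0.733 with slerp weights a = sin((1−f)δ)/sin δ ≈ 0.278, b = sin(fδ)/sin δ ≈ 0.749.
p = a·p₁ + b·p₂ ≈ (-0.305, 0.780, 0.547); φ = arcsin(p_z) ≈ 33.14°, λ = atan2(p_y, p_x) ≈ 111.33°.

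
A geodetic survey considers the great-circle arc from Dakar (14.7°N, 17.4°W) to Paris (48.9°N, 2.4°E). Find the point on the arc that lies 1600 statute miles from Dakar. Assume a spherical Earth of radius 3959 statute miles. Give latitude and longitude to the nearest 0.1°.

Convert each endpoint to a unit vector on the sphere (x = cos φ cos λ, y = cos φ sin λ, z = sin φ).
The central angle between the endpoints is δ = arccos(p₁·p₂) ≈ 0.661 rad (37.9°). The total great-circle distance is δ·R ≈ 0.661 × 3959 ≈ 2616 mi, so the target fraction is f = 1600/2616 ≈ 0.612.
Interpolate at f ≈ 0.612 with slerp weights a = sin((1−f)δ)/sin δ ≈ 0.414, b = sin(fδ)/sin δ ≈ 0.641.
p = a·p₁ + b·p₂ ≈ (0.803, -0.102, 0.588); φ = arcsin(p_z) ≈ 36.00°, λ = atan2(p_y, p_x) ≈ -7.24°.

≈ (36.0°N, 7.2°W)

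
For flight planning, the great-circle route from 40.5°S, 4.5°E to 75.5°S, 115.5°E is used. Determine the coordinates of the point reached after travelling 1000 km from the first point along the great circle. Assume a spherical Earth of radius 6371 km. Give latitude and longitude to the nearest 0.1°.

Write both endpoints as unit vectors p₁, p₂ with components (cos φ cos λ, cos φ sin λ, sin φ).
The central angle between the endpoints is δ = arccos(p₁·p₂) ≈ 0.976 rad (55.9°). The total great-circle distance is δ·R ≈ 0.976 × 6371 ≈ 6217 km, so the target fraction is f = 1000/6217 ≈ 0.161.
Interpolate at f ≈ 0.161 with slerp weights a = sin((1−f)δ)/sin δ ≈ 0.882, b = sin(fδ)/sin δ ≈ 0.189.
p = a·p₁ + b·p₂ ≈ (0.648, 0.095, -0.755); φ = arcsin(p_z) ≈ -49.07°, λ = atan2(p_y, p_x) ≈ 8.36°.

≈ 49.1°S, 8.4°E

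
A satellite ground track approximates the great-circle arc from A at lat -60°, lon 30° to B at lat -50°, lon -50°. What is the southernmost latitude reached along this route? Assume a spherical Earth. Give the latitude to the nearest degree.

≈ -63°

The great circle lies in the plane with unit normal n̂ = (p₁ × p₂)/|p₁ × p₂|.
Here n̂_z ≈ -0.456; the vertex latitude is φ_max = arccos|n̂_z| ≈ 62.9°.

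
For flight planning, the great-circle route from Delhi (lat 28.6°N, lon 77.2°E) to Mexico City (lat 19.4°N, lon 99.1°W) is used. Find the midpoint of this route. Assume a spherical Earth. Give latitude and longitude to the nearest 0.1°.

≈ lat 83.8°N, lon 58.9°W

Convert each endpoint to a unit vector on the sphere (x = cos φ cos λ, y = cos φ sin λ, z = sin φ).
The central angle between the endpoints is δ = arccos(p₁·p₂) ≈ 2.302 rad (131.9°).
Interpolate at f = 1/2 with slerp weights a = sin((1−f)δ)/sin δ ≈ 1.226, b = sin(fδ)/sin δ ≈ 1.226.
p = a·p₁ + b·p₂ ≈ (0.056, -0.092, 0.994); φ = arcsin(p_z) ≈ 83.82°, λ = atan2(p_y, p_x) ≈ -58.91°.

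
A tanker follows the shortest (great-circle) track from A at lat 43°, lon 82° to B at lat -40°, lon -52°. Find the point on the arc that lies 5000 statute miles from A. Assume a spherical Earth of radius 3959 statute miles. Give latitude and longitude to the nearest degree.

Write both endpoints as unit vectors p₁, p₂ with components (cos φ cos λ, cos φ sin λ, sin φ).
The central angle between the endpoints is δ = arccos(p₁·p₂) ≈ 2.546 rad (145.8°). The total great-circle distance is δ·R ≈ 2.546 × 3959 ≈ 10078 mi, so the target fraction is f = 5000/10078 ≈ 0.496.
Interpolate at f ≈ 0.496 with slerp weights a = sin((1−f)δ)/sin δ ≈ 1.708, b = sin(fδ)/sin δ ≈ 1.698.
p = a·p₁ + b·p₂ ≈ (0.974, 0.212, 0.074); φ = arcsin(p_z) ≈ 4.22°, λ = atan2(p_y, p_x) ≈ 12.28°.

≈ lat 4°, lon 12°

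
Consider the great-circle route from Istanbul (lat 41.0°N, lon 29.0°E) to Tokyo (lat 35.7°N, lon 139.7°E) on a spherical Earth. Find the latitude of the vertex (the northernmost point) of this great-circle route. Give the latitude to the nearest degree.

The great circle lies in the plane with unit normal n̂ = (p₁ × p₂)/|p₁ × p₂|.
Here n̂_z ≈ +0.581; the vertex latitude is φ_max = arccos|n̂_z| ≈ 54.5°.

≈ 54°N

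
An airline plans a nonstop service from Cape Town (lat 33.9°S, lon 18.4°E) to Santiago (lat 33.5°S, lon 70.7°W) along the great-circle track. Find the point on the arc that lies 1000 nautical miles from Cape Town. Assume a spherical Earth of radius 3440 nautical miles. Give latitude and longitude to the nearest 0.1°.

Write both endpoints as unit vectors p₁, p₂ with components (cos φ cos λ, cos φ sin λ, sin φ).
The central angle between the endpoints is δ = arccos(p₁·p₂) ≈ 1.246 rad (71.4°). The total great-circle distance is δ·R ≈ 1.246 × 3440 ≈ 4288 nmi, so the target fraction is f = 1000/4288 ≈ 0.233.
Interpolate at f ≈ 0.233 with slerp weights a = sin((1−f)δ)/sin δ ≈ 0.862, b = sin(fδ)/sin δ ≈ 0.302.
p = a·p₁ + b·p₂ ≈ (0.762, -0.012, -0.647); φ = arcsin(p_z) ≈ -40.35°, λ = atan2(p_y, p_x) ≈ -0.92°.

≈ lat 40.4°S, lon 0.9°W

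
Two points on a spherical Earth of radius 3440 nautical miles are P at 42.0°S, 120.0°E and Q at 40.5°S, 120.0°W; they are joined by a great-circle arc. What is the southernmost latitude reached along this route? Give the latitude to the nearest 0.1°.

≈ 60.3°S

The great circle lies in the plane with unit normal n̂ = (p₁ × p₂)/|p₁ × p₂|.
Here n̂_z ≈ +0.495; the vertex latitude is φ_max = arccos|n̂_z| ≈ 60.3°.
Check via Clairaut: cos φ_max = |cos φ₁| · sin C = cos(42.0°)·sin(138.2°) ≈ 0.495, again giving ≈ 60.3°.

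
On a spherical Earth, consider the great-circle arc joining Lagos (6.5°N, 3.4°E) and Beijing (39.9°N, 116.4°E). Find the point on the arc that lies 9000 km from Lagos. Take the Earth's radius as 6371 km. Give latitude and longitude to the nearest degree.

Convert each endpoint to a unit vector on the sphere (x = cos φ cos λ, y = cos φ sin λ, z = sin φ).
The central angle between the endpoints is δ = arccos(p₁·p₂) ≈ 1.798 rad (103.0°). The total great-circle distance is δ·R ≈ 1.798 × 6371 ≈ 11455 km, so the target fraction is f = 9000/11455 ≈ 0.786.
Interpolate at f ≈ 0.786 with slerp weights a = sin((1−f)δ)/sin δ ≈ 0.386, b = sin(fδ)/sin δ ≈ 1.014.
p = a·p₁ + b·p₂ ≈ (0.037, 0.719, 0.694); φ = arcsin(p_z) ≈ 43.93°, λ = atan2(p_y, p_x) ≈ 87.07°.

≈ 44°N, 87°E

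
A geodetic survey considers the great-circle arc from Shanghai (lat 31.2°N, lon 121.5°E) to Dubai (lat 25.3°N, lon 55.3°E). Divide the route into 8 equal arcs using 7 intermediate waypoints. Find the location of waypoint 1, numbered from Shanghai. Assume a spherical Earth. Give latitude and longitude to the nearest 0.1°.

≈ lat 32.4°N, lon 113.1°E

Write both endpoints as unit vectors p₁, p₂ with components (cos φ cos λ, cos φ sin λ, sin φ).
The central angle between the endpoints is δ = arccos(p₁·p₂) ≈ 1.008 rad (57.8°).
Interpolate at f = 1/8 with slerp weights a = sin((1−f)δ)/sin δ ≈ 0.913, b = sin(fδ)/sin δ ≈ 0.149.
p = a·p₁ + b·p₂ ≈ (-0.331, 0.776, 0.536); φ = arcsin(p_z) ≈ 32.44°, λ = atan2(p_y, p_x) ≈ 113.13°.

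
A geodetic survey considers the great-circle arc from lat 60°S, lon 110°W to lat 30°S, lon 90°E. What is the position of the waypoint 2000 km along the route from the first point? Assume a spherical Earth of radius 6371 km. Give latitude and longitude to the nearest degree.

≈ lat 76°S, lon 133°W

Write both endpoints as unit vectors p₁, p₂ with components (cos φ cos λ, cos φ sin λ, sin φ).
The central angle between the endpoints is δ = arccos(p₁·p₂) ≈ 1.545 rad (88.5°). The total great-circle distance is δ·R ≈ 1.545 × 6371 ≈ 9841 km, so the target fraction is f = 2000/9841 ≈ 0.203.
Interpolate at f ≈ 0.203 with slerp weights a = sin((1−f)δ)/sin δ ≈ 0.943, b = sin(fδ)/sin δ ≈ 0.309.
p = a·p₁ + b·p₂ ≈ (-0.161, -0.176, -0.971); φ = arcsin(p_z) ≈ -76.21°, λ = atan2(p_y, p_x) ≈ -132.57°.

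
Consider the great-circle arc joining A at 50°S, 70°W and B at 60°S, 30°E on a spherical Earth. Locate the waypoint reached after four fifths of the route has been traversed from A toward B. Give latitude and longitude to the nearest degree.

Convert each endpoint to a unit vector on the sphere (x = cos φ cos λ, y = cos φ sin λ, z = sin φ).
The central angle between the endpoints is δ = arccos(p₁·p₂) ≈ 0.918 rad (52.6°).
Interpolate at f = 4/5 with slerp weights a = sin((1−f)δ)/sin δ ≈ 0.230, b = sin(fδ)/sin δ ≈ 0.844.
p = a·p₁ + b·p₂ ≈ (0.416, 0.072, -0.907); φ = arcsin(p_z) ≈ -65.04°, λ = atan2(p_y, p_x) ≈ 9.84°.

≈ 65°S, 10°E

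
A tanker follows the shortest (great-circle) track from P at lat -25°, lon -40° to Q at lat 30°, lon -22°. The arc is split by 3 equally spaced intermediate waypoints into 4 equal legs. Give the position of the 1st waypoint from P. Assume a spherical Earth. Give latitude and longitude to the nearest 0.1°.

Convert each endpoint to a unit vector on the sphere (x = cos φ cos λ, y = cos φ sin λ, z = sin φ).
The central angle between the endpoints is δ = arccos(p₁·p₂) ≈ 1.006 rad (57.6°).
Interpolate at f = 1/4 with slerp weights a = sin((1−f)δ)/sin δ ≈ 0.811, b = sin(fδ)/sin δ ≈ 0.295.
p = a·p₁ + b·p₂ ≈ (0.800, -0.568, -0.195); φ = arcsin(p_z) ≈ -11.27°, λ = atan2(p_y, p_x) ≈ -35.39°.

≈ lat -11.3°, lon -35.4°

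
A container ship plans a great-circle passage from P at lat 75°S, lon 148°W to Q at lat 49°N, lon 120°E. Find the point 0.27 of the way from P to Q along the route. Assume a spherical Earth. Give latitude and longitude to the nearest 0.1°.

From cos δ = sin φ₁ sin φ₂ + cos φ₁ cos φ₂ cos Δλ, the central angle is δ ≈ 2.396 rad (137.3°).
Interpolate at f = 0.27 with slerp weights a = sin((1−f)δ)/sin δ ≈ 1.451, b = sin(fδ)/sin δ ≈ 0.889.
p = a·p₁ + b·p₂ ≈ (-0.610, 0.306, -0.731); φ = arcsin(p_z) ≈ -46.96°, λ = atan2(p_y, p_x) ≈ 153.36°.

≈ lat 47.0°S, lon 153.4°E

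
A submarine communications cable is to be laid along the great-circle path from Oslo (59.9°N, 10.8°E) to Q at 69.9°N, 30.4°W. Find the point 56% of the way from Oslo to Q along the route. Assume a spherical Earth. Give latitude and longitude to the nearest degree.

≈ 67°N, 8°W

Write both endpoints as unit vectors p₁, p₂ with components (cos φ cos λ, cos φ sin λ, sin φ).
The central angle between the endpoints is δ = arccos(p₁·p₂) ≈ 0.342 rad (19.6°).
Interpolate at f = 0.56 with slerp weights a = sin((1−f)δ)/sin δ ≈ 0.447, b = sin(fδ)/sin δ ≈ 0.568.
p = a·p₁ + b·p₂ ≈ (0.388, -0.057, 0.920); φ = arcsin(p_z) ≈ 66.89°, λ = atan2(p_y, p_x) ≈ -8.30°.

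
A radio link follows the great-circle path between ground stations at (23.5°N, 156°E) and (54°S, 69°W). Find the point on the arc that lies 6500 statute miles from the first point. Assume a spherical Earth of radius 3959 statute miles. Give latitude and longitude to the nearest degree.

Convert each endpoint to a unit vector on the sphere (x = cos φ cos λ, y = cos φ sin λ, z = sin φ).
The central angle between the endpoints is δ = arccos(p₁·p₂) ≈ 2.351 rad (134.7°). The total great-circle distance is δ·R ≈ 2.351 × 3959 ≈ 9309 mi, so the target fraction is f = 6500/9309 ≈ 0.698.
Interpolate at f ≈ 0.698 with slerp weights a = sin((1−f)δ)/sin δ ≈ 0.917, b = sin(fδ)/sin δ ≈ 1.404.
p = a·p₁ + b·p₂ ≈ (-0.473, -0.428, -0.770); φ = arcsin(p_z) ≈ -50.37°, λ = atan2(p_y, p_x) ≈ -137.81°.

≈ (50°S, 138°W)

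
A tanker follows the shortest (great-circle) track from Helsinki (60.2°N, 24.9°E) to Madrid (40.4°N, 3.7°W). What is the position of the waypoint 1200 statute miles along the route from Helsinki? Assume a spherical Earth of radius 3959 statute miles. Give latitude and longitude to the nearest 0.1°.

The haversine formula gives a central angle δ ≈ 0.463 rad (26.5°) between the endpoints. The total great-circle distance is δ·R ≈ 0.463 × 3959 ≈ 1833 mi, so the target fraction is f = 1200/1833 ≈ 0.655.
Interpolate at f ≈ 0.655 with slerp weights a = sin((1−f)δ)/sin δ ≈ 0.357, b = sin(fδ)/sin δ ≈ 0.668.
p = a·p₁ + b·p₂ ≈ (0.669, 0.042, 0.742); φ = arcsin(p_z) ≈ 47.94°, λ = atan2(p_y, p_x) ≈ 3.57°.

≈ 47.9°N, 3.6°E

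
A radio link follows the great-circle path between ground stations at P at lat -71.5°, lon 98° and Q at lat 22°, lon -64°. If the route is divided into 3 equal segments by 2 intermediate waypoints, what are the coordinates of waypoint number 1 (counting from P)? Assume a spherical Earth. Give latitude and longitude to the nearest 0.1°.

The haversine formula gives a central angle δ ≈ 2.259 rad (129.4°) between the endpoints.
Interpolate at f = 1/3 with slerp weights a = sin((1−f)δ)/sin δ ≈ 1.292, b = sin(fδ)/sin δ ≈ 0.885.
p = a·p₁ + b·p₂ ≈ (0.303, -0.332, -0.893); φ = arcsin(p_z) ≈ -63.31°, λ = atan2(p_y, p_x) ≈ -47.62°.

≈ lat -63.3°, lon -47.6°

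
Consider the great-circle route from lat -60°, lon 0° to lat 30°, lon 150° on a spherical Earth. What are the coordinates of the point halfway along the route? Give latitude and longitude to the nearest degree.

The haversine formula gives a central angle δ ≈ 2.512 rad (143.9°) between the endpoints.
Interpolate at f = 1/2 with slerp weights a = sin((1−f)δ)/sin δ ≈ 1.614, b = sin(fδ)/sin δ ≈ 1.614.
p = a·p₁ + b·p₂ ≈ (-0.403, 0.699, -0.591); φ = arcsin(p_z) ≈ -36.21°, λ = atan2(p_y, p_x) ≈ 120.00°.

≈ lat -36°, lon 120°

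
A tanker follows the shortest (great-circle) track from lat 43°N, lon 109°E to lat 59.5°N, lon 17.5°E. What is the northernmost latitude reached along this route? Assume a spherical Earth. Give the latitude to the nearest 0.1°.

≈ 63.0°N

The great circle lies in the plane with unit normal n̂ = (p₁ × p₂)/|p₁ × p₂|.
Here n̂_z ≈ -0.455; the vertex latitude is φ_max = arccos|n̂_z| ≈ 63.0°.
Check via Clairaut: cos φ_max = |cos φ₁| · sin C = cos(43.0°)·sin(38.4°) ≈ 0.455, again giving ≈ 63.0°.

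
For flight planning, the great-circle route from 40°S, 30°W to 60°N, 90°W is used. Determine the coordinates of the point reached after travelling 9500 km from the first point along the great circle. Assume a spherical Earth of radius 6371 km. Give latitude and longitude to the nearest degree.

≈ 39°N, 66°W

The haversine formula gives a central angle δ ≈ 1.945 rad (111.4°) between the endpoints. The total great-circle distance is δ·R ≈ 1.945 × 6371 ≈ 12389 km, so the target fraction is f = 9500/12389 ≈ 0.767.
Interpolate at f ≈ 0.767 with slerp weights a = sin((1−f)δ)/sin δ ≈ 0.471, b = sin(fδ)/sin δ ≈ 1.071.
p = a·p₁ + b·p₂ ≈ (0.312, -0.716, 0.625); φ = arcsin(p_z) ≈ 38.67°, λ = atan2(p_y, p_x) ≈ -66.43°.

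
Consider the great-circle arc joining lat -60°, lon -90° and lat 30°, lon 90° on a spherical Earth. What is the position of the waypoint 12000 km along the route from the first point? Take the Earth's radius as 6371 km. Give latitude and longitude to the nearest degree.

≈ lat -12°, lon 90°

From cos δ = sin φ₁ sin φ₂ + cos φ₁ cos φ₂ cos Δλ, the central angle is δ ≈ 2.618 rad (150.0°). The total great-circle distance is δ·R ≈ 2.618 × 6371 ≈ 16679 km, so the target fraction is f = 12000/16679 ≈ 0.719.
Interpolate at f ≈ 0.719 with slerp weights a = sin((1−f)δ)/sin δ ≈ 1.340, b = sin(fδ)/sin δ ≈ 1.903.
p = a·p₁ + b·p₂ ≈ (0.000, 0.978, -0.209); φ = arcsin(p_z) ≈ -12.08°, λ = atan2(p_y, p_x) ≈ 90.00°.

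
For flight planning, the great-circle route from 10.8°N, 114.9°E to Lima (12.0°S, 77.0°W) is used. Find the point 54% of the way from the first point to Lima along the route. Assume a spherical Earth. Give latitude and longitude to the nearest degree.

≈ 7°S, 156°W

The haversine formula gives a central angle δ ≈ 2.937 rad (168.3°) between the endpoints.
Interpolate at f = 0.54 with slerp weights a = sin((1−f)δ)/sin δ ≈ 4.802, b = sin(fδ)/sin δ ≈ 4.920.
p = a·p₁ + b·p₂ ≈ (-0.904, -0.411, -0.123); φ = arcsin(p_z) ≈ -7.07°, λ = atan2(p_y, p_x) ≈ -155.57°.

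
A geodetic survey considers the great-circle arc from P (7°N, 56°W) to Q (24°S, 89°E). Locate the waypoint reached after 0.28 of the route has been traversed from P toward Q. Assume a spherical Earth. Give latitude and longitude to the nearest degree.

The haversine formula gives a central angle δ ≈ 2.485 rad (142.4°) between the endpoints.
Interpolate at f = 0.28 with slerp weights a = sin((1−f)δ)/sin δ ≈ 1.600, b = sin(fδ)/sin δ ≈ 1.051.
p = a·p₁ + b·p₂ ≈ (0.905, -0.357, -0.232); φ = arcsin(p_z) ≈ -13.44°, λ = atan2(p_y, p_x) ≈ -21.52°.

≈ (13°S, 22°W)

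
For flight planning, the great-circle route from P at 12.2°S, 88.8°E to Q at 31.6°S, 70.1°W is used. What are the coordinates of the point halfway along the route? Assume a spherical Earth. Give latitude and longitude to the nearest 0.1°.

Write both endpoints as unit vectors p₁, p₂ with components (cos φ cos λ, cos φ sin λ, sin φ).
The central angle between the endpoints is δ = arccos(p₁·p₂) ≈ 2.300 rad (131.8°).
Interpolate at f = 1/2 with slerp weights a = sin((1−f)δ)/sin δ ≈ 1.223, b = sin(fδ)/sin δ ≈ 1.223.
p = a·p₁ + b·p₂ ≈ (0.380, 0.216, -0.900); φ = arcsin(p_z) ≈ -64.10°, λ = atan2(p_y, p_x) ≈ 29.60°.

≈ 64.1°S, 29.6°E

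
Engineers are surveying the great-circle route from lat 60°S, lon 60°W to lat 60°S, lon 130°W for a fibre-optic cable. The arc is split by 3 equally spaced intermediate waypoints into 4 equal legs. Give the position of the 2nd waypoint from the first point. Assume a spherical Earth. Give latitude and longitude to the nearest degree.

Write both endpoints as unit vectors p₁, p₂ with components (cos φ cos λ, cos φ sin λ, sin φ).
The central angle between the endpoints is δ = arccos(p₁·p₂) ≈ 0.582 rad (33.3°).
Interpolate at f = 2/4 with slerp weights a = sin((1−f)δ)/sin δ ≈ 0.522, b = sin(fδ)/sin δ ≈ 0.522.
p = a·p₁ + b·p₂ ≈ (-0.037, -0.426, -0.904); φ = arcsin(p_z) ≈ -64.69°, λ = atan2(p_y, p_x) ≈ -95.00°.

≈ lat 65°S, lon 95°W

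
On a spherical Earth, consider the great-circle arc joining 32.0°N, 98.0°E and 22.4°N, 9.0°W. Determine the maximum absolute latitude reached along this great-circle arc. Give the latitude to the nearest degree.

≈ 41°N

The great circle lies in the plane with unit normal n̂ = (p₁ × p₂)/|p₁ × p₂|.
Here n̂_z ≈ -0.750; the vertex latitude is φ_max = arccos|n̂_z| ≈ 41.4°.
Check via Clairaut: cos φ_max = |cos φ₁| · sin C = cos(32.0°)·sin(62.2°) ≈ 0.750, again giving ≈ 41.4°.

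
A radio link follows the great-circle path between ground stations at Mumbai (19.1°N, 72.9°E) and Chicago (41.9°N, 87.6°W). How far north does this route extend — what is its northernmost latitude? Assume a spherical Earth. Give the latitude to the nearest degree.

The great circle lies in the plane with unit normal n̂ = (p₁ × p₂)/|p₁ × p₂|.
Here n̂_z ≈ -0.262; the vertex latitude is φ_max = arccos|n̂_z| ≈ 74.8°.
Check via Clairaut: cos φ_max = |cos φ₁| · sin C = cos(19.1°)·sin(16.1°) ≈ 0.262, again giving ≈ 74.8°.

≈ 75°N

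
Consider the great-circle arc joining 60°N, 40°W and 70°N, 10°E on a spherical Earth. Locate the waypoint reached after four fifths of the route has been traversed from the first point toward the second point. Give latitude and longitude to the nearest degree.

The haversine formula gives a central angle δ ≈ 0.393 rad (22.5°) between the endpoints.
Interpolate at f = 4/5 with slerp weights a = sin((1−f)δ)/sin δ ≈ 0.205, b = sin(fδ)/sin δ ≈ 0.808.
p = a·p₁ + b·p₂ ≈ (0.351, -0.018, 0.936); φ = arcsin(p_z) ≈ 69.45°, λ = atan2(p_y, p_x) ≈ -2.93°.

≈ 69°N, 3°W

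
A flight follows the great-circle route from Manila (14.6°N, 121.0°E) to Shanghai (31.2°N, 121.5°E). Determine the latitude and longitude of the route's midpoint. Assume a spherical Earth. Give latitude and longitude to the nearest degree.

Write both endpoints as unit vectors p₁, p₂ with components (cos φ cos λ, cos φ sin λ, sin φ).
The central angle between the endpoints is δ = arccos(p₁·p₂) ≈ 0.290 rad (16.6°).
Interpolate at f = 1/2 with slerp weights a = sin((1−f)δ)/sin δ ≈ 0.505, b = sin(fδ)/sin δ ≈ 0.505.
p = a·p₁ + b·p₂ ≈ (-0.478, 0.788, 0.389); φ = arcsin(p_z) ≈ 22.90°, λ = atan2(p_y, p_x) ≈ 121.23°.

≈ (23°N, 121°E)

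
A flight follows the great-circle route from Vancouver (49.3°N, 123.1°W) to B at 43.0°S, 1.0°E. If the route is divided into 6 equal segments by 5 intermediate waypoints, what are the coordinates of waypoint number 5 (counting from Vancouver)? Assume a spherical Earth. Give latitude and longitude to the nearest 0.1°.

Convert each endpoint to a unit vector on the sphere (x = cos φ cos λ, y = cos φ sin λ, z = sin φ).
The central angle between the endpoints is δ = arccos(p₁·p₂) ≈ 2.473 rad (141.7°).
Interpolate at f = 5/6 with slerp weights a = sin((1−f)δ)/sin δ ≈ 0.646, b = sin(fδ)/sin δ ≈ 1.423.
p = a·p₁ + b·p₂ ≈ (0.810, -0.335, -0.481); φ = arcsin(p_z) ≈ -28.74°, λ = atan2(p_y, p_x) ≈ -22.43°.

≈ 28.7°S, 22.4°W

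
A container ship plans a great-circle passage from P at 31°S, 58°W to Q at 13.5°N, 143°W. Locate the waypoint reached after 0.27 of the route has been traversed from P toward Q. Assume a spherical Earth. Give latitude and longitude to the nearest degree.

Write both endpoints as unit vectors p₁, p₂ with components (cos φ cos λ, cos φ sin λ, sin φ).
The central angle between the endpoints is δ = arccos(p₁·p₂) ≈ 1.618 rad (92.7°).
Interpolate at f = 0.27 with slerp weights a = sin((1−f)δ)/sin δ ≈ 0.926, b = sin(fδ)/sin δ ≈ 0.424.
p = a·p₁ + b·p₂ ≈ (0.092, -0.921, -0.378); φ = arcsin(p_z) ≈ -22.22°, λ = atan2(p_y, p_x) ≈ -84.32°.

≈ 22°S, 84°W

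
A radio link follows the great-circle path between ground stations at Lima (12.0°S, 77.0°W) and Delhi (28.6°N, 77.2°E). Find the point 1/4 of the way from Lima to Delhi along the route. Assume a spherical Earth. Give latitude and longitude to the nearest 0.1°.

The haversine formula gives a central angle δ ≈ 2.632 rad (150.8°) between the endpoints.
Interpolate at f = 1/4 with slerp weights a = sin((1−f)δ)/sin δ ≈ 1.884, b = sin(fδ)/sin δ ≈ 1.252.
p = a·p₁ + b·p₂ ≈ (0.658, -0.724, 0.208); φ = arcsin(p_z) ≈ 11.99°, λ = atan2(p_y, p_x) ≈ -47.71°.

≈ 12.0°N, 47.7°W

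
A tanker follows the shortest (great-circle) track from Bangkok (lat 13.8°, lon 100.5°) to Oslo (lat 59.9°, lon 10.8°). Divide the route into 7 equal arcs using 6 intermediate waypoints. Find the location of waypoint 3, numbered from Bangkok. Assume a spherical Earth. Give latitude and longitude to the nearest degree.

≈ lat 41°, lon 78°

From cos δ = sin φ₁ sin φ₂ + cos φ₁ cos φ₂ cos Δλ, the central angle is δ ≈ 1.360 rad (77.9°).
Interpolate at f = 3/7 with slerp weights a = sin((1−f)δ)/sin δ ≈ 0.717, b = sin(fδ)/sin δ ≈ 0.563.
p = a·p₁ + b·p₂ ≈ (0.150, 0.738, 0.658); φ = arcsin(p_z) ≈ 41.16°, λ = atan2(p_y, p_x) ≈ 78.48°.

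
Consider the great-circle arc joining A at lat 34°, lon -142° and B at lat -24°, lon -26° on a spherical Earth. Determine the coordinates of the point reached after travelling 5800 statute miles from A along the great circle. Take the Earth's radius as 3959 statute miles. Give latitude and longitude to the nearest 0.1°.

Write both endpoints as unit vectors p₁, p₂ with components (cos φ cos λ, cos φ sin λ, sin φ).
The central angle between the endpoints is δ = arccos(p₁·p₂) ≈ 2.165 rad (124.0°). The total great-circle distance is δ·R ≈ 2.165 × 3959 ≈ 8569 mi, so the target fraction is f = 5800/8569 ≈ 0.677.
Interpolate at f ≈ 0.677 with slerp weights a = sin((1−f)δ)/sin δ ≈ 0.777, b = sin(fδ)/sin δ ≈ 1.200.
p = a·p₁ + b·p₂ ≈ (0.478, -0.877, -0.054); φ = arcsin(p_z) ≈ -3.07°, λ = atan2(p_y, p_x) ≈ -61.42°.

≈ lat -3.1°, lon -61.4°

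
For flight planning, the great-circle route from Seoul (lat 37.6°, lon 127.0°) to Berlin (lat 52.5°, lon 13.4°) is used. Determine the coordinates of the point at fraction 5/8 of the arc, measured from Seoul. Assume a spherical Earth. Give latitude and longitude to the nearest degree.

From cos δ = sin φ₁ sin φ₂ + cos φ₁ cos φ₂ cos Δλ, the central angle is δ ≈ 1.276 rad (73.1°).
Interpolate at f = 5/8 with slerp weights a = sin((1−f)δ)/sin δ ≈ 0.481, b = sin(fδ)/sin δ ≈ 0.748.
p = a·p₁ + b·p₂ ≈ (0.213, 0.410, 0.887); φ = arcsin(p_z) ≈ 62.47°, λ = atan2(p_y, p_x) ≈ 62.50°.

≈ lat 62°, lon 62°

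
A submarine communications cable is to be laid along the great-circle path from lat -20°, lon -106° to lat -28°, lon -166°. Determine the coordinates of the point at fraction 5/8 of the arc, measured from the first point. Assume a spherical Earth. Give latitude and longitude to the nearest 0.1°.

≈ lat -28.1°, lon -142.7°

Write both endpoints as unit vectors p₁, p₂ with components (cos φ cos λ, cos φ sin λ, sin φ).
The central angle between the endpoints is δ = arccos(p₁·p₂) ≈ 0.958 rad (54.9°).
Interpolate at f = 5/8 with slerp weights a = sin((1−f)δ)/sin δ ≈ 0.430, b = sin(fδ)/sin δ ≈ 0.689.
p = a·p₁ + b·p₂ ≈ (-0.702, -0.535, -0.470); φ = arcsin(p_z) ≈ -28.06°, λ = atan2(p_y, p_x) ≈ -142.65°.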